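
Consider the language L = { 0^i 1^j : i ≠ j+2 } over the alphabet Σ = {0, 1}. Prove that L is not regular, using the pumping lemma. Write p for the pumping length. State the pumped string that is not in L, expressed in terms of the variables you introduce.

Toward a contradiction, assume L is regular with pumping length p.
Choose w = 0^p 1^{p+p!-2}. Since p ≠ (p+p!-2)+2 = p+p!, w ∈ L; and |w| ≥ p.
By the pumping lemma, w = xyz with |xy| ≤ p and |y| ≥ 1.
The first p characters of w are 0's, so xy (and hence y) consists only of 0's. Write y = 0^k, 1 ≤ k ≤ p.
Since 1 ≤ k ≤ p, k divides p!; set t = 1 + p!/k. Then xy^t z has p + (p!/k)·k = p + p! copies of 0. Now the 0-count is p+p! and (1-count)+2 = (p+p!-2)+2 = p+p!, so i ≠ j+2 fails. So xy^t z = 0^{p+p!} 1^{p+p!-2} ∉ L.
This contradicts the pumping lemma, so L is not regular.

0^{p+p!} 1^{p+p!-2}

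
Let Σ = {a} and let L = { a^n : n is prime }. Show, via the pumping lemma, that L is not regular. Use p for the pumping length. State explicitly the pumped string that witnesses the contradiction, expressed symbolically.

Suppose for contradiction that L is regular, and let p be the pumping length.
Let q be a prime with q ≥ p+2 (infinitely many primes exist), and take w = a^q ∈ L with |w| = q ≥ p.
Write w = xyz as guaranteed by the lemma, with |xy| ≤ p and |y| ≥ 1.
Then y = a^k for some k with 1 ≤ k ≤ p.
Since 1 ≤ k ≤ p, |xz| = q-k. Pump with i = q+1: |xy^{q+1}z| = (q-k)+(q+1)k = q+qk = q(1+k), which is composite (both factors ≥ 2). So xy^{q+1}z = a^{q(1+k)} ∉ L.
Contradiction. Therefore L is not regular.

a^{q(1+k)}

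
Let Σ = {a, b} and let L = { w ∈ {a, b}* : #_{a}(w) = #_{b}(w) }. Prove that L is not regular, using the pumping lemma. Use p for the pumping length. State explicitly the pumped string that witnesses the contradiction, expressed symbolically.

a^{p+k} b^p

Assume L is regular. Let p be the pumping length given by the pumping lemma.
Choose w = a^p b^p ∈ L with |w| = 2p ≥ p.
By the pumping lemma, w = xyz with |xy| ≤ p and |y| ≥ 1.
The first p characters of w are a's, so xy (and hence y) consists only of a's. Write y = a^k, 1 ≤ k ≤ p.
Pump with i = 2: xy^2z = a^{p+k} b^p has p+k occurrences of a but only p of b. Since k ≥ 1 the counts differ, so xy^2z ∉ L.
This is a contradiction; hence L is not regular.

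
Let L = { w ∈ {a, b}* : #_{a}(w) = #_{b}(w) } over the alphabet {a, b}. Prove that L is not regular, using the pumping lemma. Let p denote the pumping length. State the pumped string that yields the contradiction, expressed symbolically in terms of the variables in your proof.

a^{p+k} b^p

Assume L is regular. Let p be the pumping length given by the pumping lemma.
Choose w = a^p b^p ∈ L with |w| = 2p ≥ p.
Write w = xyz as guaranteed by the lemma, with |xy| ≤ p and y is nonempty.
The first p characters of w are a's, so xy (and hence y) consists only of a's. Write y = a^k, 1 ≤ k ≤ p.
Pump with i = 2: xy^2z = a^{p+k} b^p has p+k occurrences of a but only p of b. Since k ≥ 1 the counts differ, so xy^2z ∉ L.
This contradicts the pumping lemma, so L is not regular.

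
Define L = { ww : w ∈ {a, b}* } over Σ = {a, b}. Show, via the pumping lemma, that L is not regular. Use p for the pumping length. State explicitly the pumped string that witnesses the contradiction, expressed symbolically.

Assume L is regular; let p be its pumping constant.
Take w = a^p b^p a^p b^p = uu where u = a^pb^p; then w ∈ L and |w| = 4p ≥ p.
Write w = xyz as guaranteed by the lemma, with |xy| ≤ p and y is nonempty.
Because |xy| ≤ p and w begins with p copies of a, we have y = a^k with 1 ≤ k ≤ p.
Pump with i = 2: xy^2z = a^{p+k} b^p a^p b^p, of length 4p+k. Suppose this equals vv. The string starts with a and ends with b, so v does too; thus the boundary between the two copies of v is a b→a transition. There is exactly one such transition, at position 2p+k, so |v| = 2p+k and |vv| = 4p+2k ≠ 4p+k since k ≥ 1. So xy^2z ∉ L.
This is a contradiction; hence L is not regular.

a^{p+k} b^p a^p b^p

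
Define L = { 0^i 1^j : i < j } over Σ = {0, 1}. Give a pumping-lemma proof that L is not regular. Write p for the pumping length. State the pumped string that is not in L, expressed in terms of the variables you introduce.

Suppose for contradiction that L is regular, and let p be the pumping length.
Choose w = 0^p 1^{p+1} ∈ L, with |w| = 2p+1 ≥ p.
The pumping lemma gives a decomposition w = xyz where |xy| ≤ p and y is nonempty.
Because |xy| ≤ p and w begins with p copies of 0, we have y = 0^k with 1 ≤ k ≤ p.
Consider xy^2z = 0^{p+k} 1^{p+1}. Since k ≥ 1, the 0-count p+k is at least p+1, so i < j fails; thus xy^2z ∉ L.
This is a contradiction; hence L is not regular.

0^{p+k} 1^{p+1}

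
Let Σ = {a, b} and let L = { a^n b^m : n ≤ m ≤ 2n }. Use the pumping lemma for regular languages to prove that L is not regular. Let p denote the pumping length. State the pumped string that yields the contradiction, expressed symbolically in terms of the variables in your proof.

a^{p+k} b^p

Assume L is regular; let p be its pumping constant.
Take w = a^p b^p ∈ L (since p ≤ p ≤ 2p), with |w| = 2p ≥ p.
Write w = xyz as guaranteed by the lemma, with |xy| ≤ p and y is nonempty.
The first p characters of w are a's, so xy (and hence y) consists only of a's. Write y = a^k, 1 ≤ k ≤ p.
Pump with i = 2: xy^2z = a^{p+k} b^p. Now n = p+k > p = m, so the condition n ≤ m fails. Thus xy^2z ∉ L.
Contradiction. Therefore L is not regular.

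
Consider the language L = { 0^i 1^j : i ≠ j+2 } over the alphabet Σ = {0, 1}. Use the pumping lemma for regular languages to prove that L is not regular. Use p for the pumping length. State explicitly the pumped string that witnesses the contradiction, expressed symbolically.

0^{p+p!} 1^{p+p!-2}

Assume L is regular. Let p be the pumping length given by the pumping lemma.
Choose w = 0^p 1^{p+p!-2}. Since p ≠ (p+p!-2)+2 = p+p!, w ∈ L; and |w| ≥ p.
Write w = xyz as guaranteed by the lemma, with |xy| ≤ p and |y| ≥ 1.
The first p characters of w are 0's, so xy (and hence y) consists only of 0's. Write y = 0^k, 1 ≤ k ≤ p.
Since 1 ≤ k ≤ p, k divides p!; set t = 1 + p!/k. Then xy^t z has p + (p!/k)·k = p + p! copies of 0. Now the 0-count is p+p! and (1-count)+2 = (p+p!-2)+2 = p+p!, so i ≠ j+2 fails. So xy^t z = 0^{p+p!} 1^{p+p!-2} ∉ L.
This contradicts the pumping lemma, so L is not regular.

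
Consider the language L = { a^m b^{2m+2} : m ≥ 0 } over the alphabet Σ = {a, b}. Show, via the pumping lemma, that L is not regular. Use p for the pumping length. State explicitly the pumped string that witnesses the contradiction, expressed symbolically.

a^{p+k} b^{2p+2}

Suppose for contradiction that L is regular, and let p be the pumping length.
Take w = a^p b^{2p+2}. Then w ∈ L and |w| = 3p+2 ≥ p.
By the pumping lemma, w = xyz with |xy| ≤ p and |y| > 0.
Because |xy| ≤ p and w begins with p copies of a, we have y = a^k with 1 ≤ k ≤ p.
Pump with i = 2: xy^2z = a^{p+k} b^{2p+2}. For this to lie in L we would need 2p+2 = 2(p+k)+2, which forces k = 0. But k ≥ 1, so xy^2z ∉ L.
Contradiction. Therefore L is not regular.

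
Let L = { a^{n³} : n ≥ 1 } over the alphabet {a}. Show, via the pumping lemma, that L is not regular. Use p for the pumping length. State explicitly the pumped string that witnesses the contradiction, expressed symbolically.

a^{p³+k}

Suppose for contradiction that L is regular, and let p be the pumping length.
Take w = a^{p³} ∈ L with |w| = p³ ≥ p.
By the pumping lemma, w = xyz with |xy| ≤ p and |y| ≥ 1.
Then y = a^k for some k with 1 ≤ k ≤ p.
Pump with i = 2: xy^2z = a^{p³+k}. Since 1 ≤ k ≤ p, p³ < p³+k ≤ p³+p < p³+3p²+3p+1 = (p+1)³, so p³+k is not a perfect cube. So xy^2z ∉ L.
Contradiction. Therefore L is not regular.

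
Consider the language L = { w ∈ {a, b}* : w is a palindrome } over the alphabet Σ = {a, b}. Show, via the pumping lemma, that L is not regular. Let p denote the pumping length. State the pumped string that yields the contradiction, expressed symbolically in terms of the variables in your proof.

a^{p+k} b a^p

Assume L is regular. Let p be the pumping length given by the pumping lemma.
Take w = a^p b a^p, a palindrome of length 2p+1 ≥ p.
The pumping lemma gives a decomposition w = xyz where |xy| ≤ p and y is nonempty.
Since the first p symbols of w are all a's and |xy| ≤ p, y lies entirely in the leading a-block: y = a^k for some k with 1 ≤ k ≤ p.
Pump with i = 2: xy^2z = a^{p+k} b a^p. Its reverse is a^p b a^{p+k}, which differs from xy^2z since k ≥ 1. So xy^2z is not a palindrome and xy^2z ∉ L.
This contradicts the pumping lemma, so L is not regular.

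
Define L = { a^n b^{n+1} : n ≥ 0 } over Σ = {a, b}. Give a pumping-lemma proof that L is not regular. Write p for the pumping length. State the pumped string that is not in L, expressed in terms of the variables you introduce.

a^{p+k} b^{p+1}

Suppose for contradiction that L is regular, and let p be the pumping length.
Take w = a^p b^{p+1}. Then w ∈ L and |w| = 2p+1 ≥ p.
By the pumping lemma, w = xyz with |xy| ≤ p and |y| ≥ 1.
Since the first p symbols of w are all a's and |xy| ≤ p, y lies entirely in the leading a-block: y = a^k for some k with 1 ≤ k ≤ p.
Pump with i = 2: xy^2z = a^{p+k} b^{p+1}. For this to lie in L we would need p+1 = (p+k)+1, which forces k = 0. But k ≥ 1, so xy^2z ∉ L.
This is a contradiction; hence L is not regular.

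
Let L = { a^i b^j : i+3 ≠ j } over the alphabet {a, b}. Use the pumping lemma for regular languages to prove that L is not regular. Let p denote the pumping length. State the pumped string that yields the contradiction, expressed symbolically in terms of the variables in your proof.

a^{p+p!} b^{p+p!+3}

Assume L is regular. Let p be the pumping length given by the pumping lemma.
Choose w = a^p b^{p+p!+3}. Since p ≠ (p+p!+3)-3 = p+p!, w ∈ L; and |w| ≥ p.
By the pumping lemma, w = xyz with |xy| ≤ p and |y| ≥ 1.
Because |xy| ≤ p and w begins with p copies of a, we have y = a^k with 1 ≤ k ≤ p.
Since 1 ≤ k ≤ p, k divides p!; set t = 1 + p!/k. Then xy^t z has p + (p!/k)·k = p + p! copies of a. Now the a-count is p+p! and (b-count)-3 = (p+p!+3)-3 = p+p!, so i+3 ≠ j fails. So xy^t z = a^{p+p!} b^{p+p!+3} ∉ L.
This is a contradiction; hence L is not regular.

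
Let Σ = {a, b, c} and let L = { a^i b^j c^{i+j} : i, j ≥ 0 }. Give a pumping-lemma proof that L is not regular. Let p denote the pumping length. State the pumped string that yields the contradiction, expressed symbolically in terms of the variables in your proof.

a^{p+k} b^p c^{2p}

Assume L is regular; let p be its pumping constant.
Take w = a^p b^p c^{2p} ∈ L (with i=j=p, i+j=2p), |w| = 4p ≥ p.
Write w = xyz as guaranteed by the lemma, with |xy| ≤ p and y is nonempty.
Because |xy| ≤ p and w begins with p copies of a, we have y = a^k with 1 ≤ k ≤ p.
Consider xy^2z = a^{p+k} b^p c^{2p}. Now the a- and b-counts sum to 2p+k, but the c-count is 2p ≠ 2p+k. So xy^2z ∉ L.
This contradicts the pumping lemma, so L is not regular.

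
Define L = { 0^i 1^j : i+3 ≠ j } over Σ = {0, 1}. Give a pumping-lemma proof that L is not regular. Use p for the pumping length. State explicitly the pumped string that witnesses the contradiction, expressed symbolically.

Suppose for contradiction that L is regular, and let p be the pumping length.
Choose w = 0^p 1^{p+p!+3}. Since p ≠ (p+p!+3)-3 = p+p!, w ∈ L; and |w| ≥ p.
Write w = xyz as guaranteed by the lemma, with |xy| ≤ p and |y| ≥ 1.
The first p characters of w are 0's, so xy (and hence y) consists only of 0's. Write y = 0^k, 1 ≤ k ≤ p.
Since 1 ≤ k ≤ p, k divides p!; set t = 1 + p!/k. Then xy^t z has p + (p!/k)·k = p + p! copies of 0. Now the 0-count is p+p! and (1-count)-3 = (p+p!+3)-3 = p+p!, so i+3 ≠ j fails. So xy^t z = 0^{p+p!} 1^{p+p!+3} ∉ L.
Contradiction. Therefore L is not regular.

0^{p+p!} 1^{p+p!+3}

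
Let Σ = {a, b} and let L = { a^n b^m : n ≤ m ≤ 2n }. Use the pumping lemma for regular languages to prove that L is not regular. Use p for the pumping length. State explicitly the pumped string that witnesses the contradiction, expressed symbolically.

Assume L is regular; let p be its pumping constant.
Take w = a^p b^p ∈ L (since p ≤ p ≤ 2p), with |w| = 2p ≥ p.
Write w = xyz as guaranteed by the lemma, with |xy| ≤ p and y is nonempty.
Because |xy| ≤ p and w begins with p copies of a, we have y = a^k with 1 ≤ k ≤ p.
Pump with i = 2: xy^2z = a^{p+k} b^p. Now n = p+k > p = m, so the condition n ≤ m fails. Thus xy^2z ∉ L.
This contradicts the pumping lemma, so L is not regular.

a^{p+k} b^p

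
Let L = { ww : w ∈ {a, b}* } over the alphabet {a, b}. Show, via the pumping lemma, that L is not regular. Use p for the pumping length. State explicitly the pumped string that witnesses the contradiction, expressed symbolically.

Toward a contradiction, assume L is regular with pumping length p.
Take w = a^p b^p a^p b^p = uu where u = a^pb^p; then w ∈ L and |w| = 4p ≥ p.
The pumping lemma gives a decomposition w = xyz where |xy| ≤ p and y is nonempty.
Since the first p symbols of w are all a's and |xy| ≤ p, y lies entirely in the leading a-block: y = a^k for some k with 1 ≤ k ≤ p.
Pump with i = 2: xy^2z = a^{p+k} b^p a^p b^p, of length 4p+k. Suppose this equals vv. The string starts with a and ends with b, so v does too; thus the boundary between the two copies of v is a b→a transition. There is exactly one such transition, at position 2p+k, so |v| = 2p+k and |vv| = 4p+2k ≠ 4p+k since k ≥ 1. So xy^2z ∉ L.
This contradicts the pumping lemma, so L is not regular.

a^{p+k} b^p a^p b^p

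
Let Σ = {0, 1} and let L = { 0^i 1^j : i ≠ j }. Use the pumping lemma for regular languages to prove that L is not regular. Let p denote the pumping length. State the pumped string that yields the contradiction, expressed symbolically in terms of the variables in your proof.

Assume L is regular. Let p be the pumping length given by the pumping lemma.
Choose w = 0^p 1^{p+p!}. Since p ≠ p+p!, w ∈ L; and |w| ≥ p.
By the pumping lemma, w = xyz with |xy| ≤ p and |y| > 0.
Because |xy| ≤ p and w begins with p copies of 0, we have y = 0^k with 1 ≤ k ≤ p.
Since 1 ≤ k ≤ p, k divides p!; set t = 1 + p!/k. Then xy^t z has p + (p!/k)·k = p + p! copies of 0. Now the 0-count equals the 1-count, so i ≠ j fails. So xy^t z = 0^{p+p!} 1^{p+p!} ∉ L.
This contradicts the pumping lemma, so L is not regular.

0^{p+p!} 1^{p+p!}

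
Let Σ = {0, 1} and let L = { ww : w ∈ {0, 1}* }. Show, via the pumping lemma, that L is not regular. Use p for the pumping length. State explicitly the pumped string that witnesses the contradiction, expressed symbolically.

0^{p+k} 1^p 0^p 1^p

Suppose for contradiction that L is regular, and let p be the pumping length.
Take w = 0^p 1^p 0^p 1^p = uu where u = 0^p1^p; then w ∈ L and |w| = 4p ≥ p.
Write w = xyz as guaranteed by the lemma, with |xy| ≤ p and |y| ≥ 1.
Because |xy| ≤ p and w begins with p copies of 0, we have y = 0^k with 1 ≤ k ≤ p.
Pump with i = 2: xy^2z = 0^{p+k} 1^p 0^p 1^p, of length 4p+k. Suppose this equals vv. The string starts with 0 and ends with 1, so v does too; thus the boundary between the two copies of v is a 1→0 transition. There is exactly one such transition, at position 2p+k, so |v| = 2p+k and |vv| = 4p+2k ≠ 4p+k since k ≥ 1. So xy^2z ∉ L.
Contradiction. Therefore L is not regular.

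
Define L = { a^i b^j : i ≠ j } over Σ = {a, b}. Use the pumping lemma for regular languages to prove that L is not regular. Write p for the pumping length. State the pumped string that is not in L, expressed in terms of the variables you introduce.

a^{p+p!} b^{p+p!}

Assume L is regular. Let p be the pumping length given by the pumping lemma.
Choose w = a^p b^{p+p!}. Since p ≠ p+p!, w ∈ L; and |w| ≥ p.
By the pumping lemma, w = xyz with |xy| ≤ p and y is nonempty.
Because |xy| ≤ p and w begins with p copies of a, we have y = a^k with 1 ≤ k ≤ p.
Since 1 ≤ k ≤ p, k divides p!; set t = 1 + p!/k. Then xy^t z has p + (p!/k)·k = p + p! copies of a. Now the a-count equals the b-count, so i ≠ j fails. So xy^t z = a^{p+p!} b^{p+p!} ∉ L.
This contradicts the pumping lemma, so L is not regular.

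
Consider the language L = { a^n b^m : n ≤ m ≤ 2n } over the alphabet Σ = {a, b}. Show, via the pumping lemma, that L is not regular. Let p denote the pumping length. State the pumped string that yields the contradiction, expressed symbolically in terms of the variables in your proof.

a^{p+k} b^p

Suppose for contradiction that L is regular, and let p be the pumping length.
Take w = a^p b^p ∈ L (since p ≤ p ≤ 2p), with |w| = 2p ≥ p.
The pumping lemma gives a decomposition w = xyz where |xy| ≤ p and |y| > 0.
Because |xy| ≤ p and w begins with p copies of a, we have y = a^k with 1 ≤ k ≤ p.
Pump with i = 2: xy^2z = a^{p+k} b^p. Now n = p+k > p = m, so the condition n ≤ m fails. Thus xy^2z ∉ L.
Contradiction. Therefore L is not regular.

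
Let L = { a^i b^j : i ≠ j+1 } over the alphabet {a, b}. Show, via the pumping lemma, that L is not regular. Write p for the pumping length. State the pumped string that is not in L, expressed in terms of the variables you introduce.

a^{p+p!} b^{p+p!-1}

Suppose for contradiction that L is regular, and let p be the pumping length.
Choose w = a^p b^{p+p!-1}. Since p ≠ (p+p!-1)+1 = p+p!, w ∈ L; and |w| ≥ p.
The pumping lemma gives a decomposition w = xyz where |xy| ≤ p and |y| > 0.
The first p characters of w are a's, so xy (and hence y) consists only of a's. Write y = a^k, 1 ≤ k ≤ p.
Since 1 ≤ k ≤ p, k divides p!; set t = 1 + p!/k. Then xy^t z has p + (p!/k)·k = p + p! copies of a. Now the a-count is p+p! and (b-count)+1 = (p+p!-1)+1 = p+p!, so i ≠ j+1 fails. So xy^t z = a^{p+p!} b^{p+p!-1} ∉ L.
This contradicts the pumping lemma, so L is not regular.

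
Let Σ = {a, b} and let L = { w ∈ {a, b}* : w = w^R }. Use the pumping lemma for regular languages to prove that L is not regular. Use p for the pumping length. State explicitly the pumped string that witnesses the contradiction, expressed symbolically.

Toward a contradiction, assume L is regular with pumping length p.
Take w = a^p b a^p, a palindrome of length 2p+1 ≥ p.
Write w = xyz as guaranteed by the lemma, with |xy| ≤ p and |y| ≥ 1.
The first p characters of w are a's, so xy (and hence y) consists only of a's. Write y = a^k, 1 ≤ k ≤ p.
Pump with i = 2: xy^2z = a^{p+k} b a^p. Its reverse is a^p b a^{p+k}, which differs from xy^2z since k ≥ 1. So xy^2z is not a palindrome and xy^2z ∉ L.
This contradicts the pumping lemma, so L is not regular.

a^{p+k} b a^p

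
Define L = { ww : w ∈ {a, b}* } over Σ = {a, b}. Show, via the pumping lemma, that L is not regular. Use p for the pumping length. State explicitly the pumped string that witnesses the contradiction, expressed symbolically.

Assume L is regular. Let p be the pumping length given by the pumping lemma.
Take w = a^p b^p a^p b^p = uu where u = a^pb^p; then w ∈ L and |w| = 4p ≥ p.
The pumping lemma gives a decomposition w = xyz where |xy| ≤ p and y is nonempty.
The first p characters of w are a's, so xy (and hence y) consists only of a's. Write y = a^k, 1 ≤ k ≤ p.
Pump with i = 2: xy^2z = a^{p+k} b^p a^p b^p, of length 4p+k. Suppose this equals vv. The string starts with a and ends with b, so v does too; thus the boundary between the two copies of v is a b→a transition. There is exactly one such transition, at position 2p+k, so |v| = 2p+k and |vv| = 4p+2k ≠ 4p+k since k ≥ 1. So xy^2z ∉ L.
This is a contradiction; hence L is not regular.

a^{p+k} b^p a^p b^p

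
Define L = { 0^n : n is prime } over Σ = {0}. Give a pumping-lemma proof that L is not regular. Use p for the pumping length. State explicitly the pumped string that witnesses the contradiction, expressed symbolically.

0^{q(1+k)}

Assume L is regular; let p be its pumping constant.
Let q be a prime with q ≥ p+2 (infinitely many primes exist), and take w = 0^q ∈ L with |w| = q ≥ p.
Write w = xyz as guaranteed by the lemma, with |xy| ≤ p and y is nonempty.
Then y = 0^k for some k with 1 ≤ k ≤ p.
Since 1 ≤ k ≤ p, |xz| = q-k. Pump with i = q+1: |xy^{q+1}z| = (q-k)+(q+1)k = q+qk = q(1+k), which is composite (both factors ≥ 2). So xy^{q+1}z = 0^{q(1+k)} ∉ L.
This is a contradiction; hence L is not regular.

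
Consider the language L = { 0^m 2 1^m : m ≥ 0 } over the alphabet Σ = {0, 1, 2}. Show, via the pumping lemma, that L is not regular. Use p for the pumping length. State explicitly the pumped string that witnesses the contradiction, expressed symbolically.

0^{p+k} 2 1^p

Assume L is regular. Let p be the pumping length given by the pumping lemma.
Take w = 0^p 2 1^p ∈ L with |w| = 2p+1 ≥ p.
The pumping lemma gives a decomposition w = xyz where |xy| ≤ p and |y| ≥ 1.
Since the first p symbols of w are all 0's and |xy| ≤ p, y lies entirely in the leading 0-block: y = 0^k for some k with 1 ≤ k ≤ p.
Pump with i = 2: xy^2z = 0^{p+k} 2 1^p, which would require p+k = p. But k ≥ 1, so xy^2z ∉ L.
Contradiction. Therefore L is not regular.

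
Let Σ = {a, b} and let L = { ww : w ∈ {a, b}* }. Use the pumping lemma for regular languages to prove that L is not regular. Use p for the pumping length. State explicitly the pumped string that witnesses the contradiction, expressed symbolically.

a^{p+k} b^p a^p b^p

Assume L is regular. Let p be the pumping length given by the pumping lemma.
Take w = a^p b^p a^p b^p = uu where u = a^pb^p; then w ∈ L and |w| = 4p ≥ p.
By the pumping lemma, w = xyz with |xy| ≤ p and y is nonempty.
Since the first p symbols of w are all a's and |xy| ≤ p, y lies entirely in the leading a-block: y = a^k for some k with 1 ≤ k ≤ p.
Pump with i = 2: xy^2z = a^{p+k} b^p a^p b^p, of length 4p+k. Suppose this equals vv. The string starts with a and ends with b, so v does too; thus the boundary between the two copies of v is a b→a transition. There is exactly one such transition, at position 2p+k, so |v| = 2p+k and |vv| = 4p+2k ≠ 4p+k since k ≥ 1. So xy^2z ∉ L.
This contradicts the pumping lemma, so L is not regular.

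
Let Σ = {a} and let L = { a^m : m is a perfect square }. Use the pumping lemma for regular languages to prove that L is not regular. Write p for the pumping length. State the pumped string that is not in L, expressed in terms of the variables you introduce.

Suppose for contradiction that L is regular, and let p be the pumping length.
Take w = a^{p²} ∈ L with |w| = p² ≥ p.
Write w = xyz as guaranteed by the lemma, with |xy| ≤ p and |y| > 0.
Then y = a^k for some k with 1 ≤ k ≤ p.
Pump with i = 2: xy^2z = a^{p²+k}. Since 1 ≤ k ≤ p, p² < p²+k ≤ p²+p < (p+1)², so p²+k lies strictly between consecutive squares and is not a perfect square. So xy^2z ∉ L.
This is a contradiction; hence L is not regular.

a^{p²+k}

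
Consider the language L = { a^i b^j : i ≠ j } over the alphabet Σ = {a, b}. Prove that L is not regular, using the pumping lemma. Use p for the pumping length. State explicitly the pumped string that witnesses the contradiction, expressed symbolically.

a^{p+p!} b^{p+p!}

Assume L is regular; let p be its pumping constant.
Choose w = a^p b^{p+p!}. Since p ≠ p+p!, w ∈ L; and |w| ≥ p.
By the pumping lemma, w = xyz with |xy| ≤ p and |y| ≥ 1.
Since the first p symbols of w are all a's and |xy| ≤ p, y lies entirely in the leading a-block: y = a^k for some k with 1 ≤ k ≤ p.
Since 1 ≤ k ≤ p, k divides p!; set t = 1 + p!/k. Then xy^t z has p + (p!/k)·k = p + p! copies of a. Now the a-count equals the b-count, so i ≠ j fails. So xy^t z = a^{p+p!} b^{p+p!} ∉ L.
This contradicts the pumping lemma, so L is not regular.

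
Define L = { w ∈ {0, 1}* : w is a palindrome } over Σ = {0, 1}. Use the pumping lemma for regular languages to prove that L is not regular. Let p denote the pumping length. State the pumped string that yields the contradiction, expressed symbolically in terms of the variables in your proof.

Assume L is regular. Let p be the pumping length given by the pumping lemma.
Take w = 0^p 1 0^p, a palindrome of length 2p+1 ≥ p.
By the pumping lemma, w = xyz with |xy| ≤ p and |y| ≥ 1.
The first p characters of w are 0's, so xy (and hence y) consists only of 0's. Write y = 0^k, 1 ≤ k ≤ p.
Pump with i = 2: xy^2z = 0^{p+k} 1 0^p. Its reverse is 0^p 1 0^{p+k}, which differs from xy^2z since k ≥ 1. So xy^2z is not a palindrome and xy^2z ∉ L.
This is a contradiction; hence L is not regular.

0^{p+k} 1 0^p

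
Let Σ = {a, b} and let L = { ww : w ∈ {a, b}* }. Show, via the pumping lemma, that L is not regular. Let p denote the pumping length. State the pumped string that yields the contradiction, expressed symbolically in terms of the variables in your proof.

a^{p+k} b^p a^p b^p

Toward a contradiction, assume L is regular with pumping length p.
Take w = a^p b^p a^p b^p = uu where u = a^pb^p; then w ∈ L and |w| = 4p ≥ p.
By the pumping lemma, w = xyz with |xy| ≤ p and |y| ≥ 1.
Because |xy| ≤ p and w begins with p copies of a, we have y = a^k with 1 ≤ k ≤ p.
Pump with i = 2: xy^2z = a^{p+k} b^p a^p b^p, of length 4p+k. Suppose this equals vv. The string starts with a and ends with b, so v does too; thus the boundary between the two copies of v is a b→a transition. There is exactly one such transition, at position 2p+k, so |v| = 2p+k and |vv| = 4p+2k ≠ 4p+k since k ≥ 1. So xy^2z ∉ L.
Contradiction. Therefore L is not regular.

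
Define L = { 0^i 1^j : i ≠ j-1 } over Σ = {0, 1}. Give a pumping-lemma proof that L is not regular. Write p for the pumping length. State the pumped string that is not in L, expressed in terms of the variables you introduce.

Suppose for contradiction that L is regular, and let p be the pumping length.
Choose w = 0^p 1^{p+p!+1}. Since p ≠ (p+p!+1)-1 = p+p!, w ∈ L; and |w| ≥ p.
Write w = xyz as guaranteed by the lemma, with |xy| ≤ p and y is nonempty.
The first p characters of w are 0's, so xy (and hence y) consists only of 0's. Write y = 0^k, 1 ≤ k ≤ p.
Since 1 ≤ k ≤ p, k divides p!; set t = 1 + p!/k. Then xy^t z has p + (p!/k)·k = p + p! copies of 0. Now the 0-count is p+p! and (1-count)-1 = (p+p!+1)-1 = p+p!, so i ≠ j-1 fails. So xy^t z = 0^{p+p!} 1^{p+p!+1} ∉ L.
This contradicts the pumping lemma, so L is not regular.

0^{p+p!} 1^{p+p!+1}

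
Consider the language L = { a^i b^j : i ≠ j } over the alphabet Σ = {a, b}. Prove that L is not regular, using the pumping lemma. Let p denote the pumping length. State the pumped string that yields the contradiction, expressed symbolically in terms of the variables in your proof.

Assume L is regular; let p be its pumping constant.
Choose w = a^p b^{p+p!}. Since p ≠ p+p!, w ∈ L; and |w| ≥ p.
Write w = xyz as guaranteed by the lemma, with |xy| ≤ p and |y| > 0.
The first p characters of w are a's, so xy (and hence y) consists only of a's. Write y = a^k, 1 ≤ k ≤ p.
Since 1 ≤ k ≤ p, k divides p!; set t = 1 + p!/k. Then xy^t z has p + (p!/k)·k = p + p! copies of a. Now the a-count equals the b-count, so i ≠ j fails. So xy^t z = a^{p+p!} b^{p+p!} ∉ L.
This contradicts the pumping lemma, so L is not regular.

a^{p+p!} b^{p+p!}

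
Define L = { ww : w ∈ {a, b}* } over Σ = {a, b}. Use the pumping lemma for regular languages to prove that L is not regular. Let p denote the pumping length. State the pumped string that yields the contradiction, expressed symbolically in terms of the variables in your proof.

a^{p+k} b^p a^p b^p

Suppose for contradiction that L is regular, and let p be the pumping length.
Take w = a^p b^p a^p b^p = uu where u = a^pb^p; then w ∈ L and |w| = 4p ≥ p.
By the pumping lemma, w = xyz with |xy| ≤ p and y is nonempty.
The first p characters of w are a's, so xy (and hence y) consists only of a's. Write y = a^k, 1 ≤ k ≤ p.
Pump with i = 2: xy^2z = a^{p+k} b^p a^p b^p, of length 4p+k. Suppose this equals vv. The string starts with a and ends with b, so v does too; thus the boundary between the two copies of v is a b→a transition. There is exactly one such transition, at position 2p+k, so |v| = 2p+k and |vv| = 4p+2k ≠ 4p+k since k ≥ 1. So xy^2z ∉ L.
Contradiction. Therefore L is not regular.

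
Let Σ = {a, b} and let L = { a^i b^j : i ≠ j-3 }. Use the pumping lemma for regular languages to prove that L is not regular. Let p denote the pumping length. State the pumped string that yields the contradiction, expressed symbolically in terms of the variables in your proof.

Assume L is regular. Let p be the pumping length given by the pumping lemma.
Choose w = a^p b^{p+p!+3}. Since p ≠ (p+p!+3)-3 = p+p!, w ∈ L; and |w| ≥ p.
By the pumping lemma, w = xyz with |xy| ≤ p and |y| > 0.
Because |xy| ≤ p and w begins with p copies of a, we have y = a^k with 1 ≤ k ≤ p.
Since 1 ≤ k ≤ p, k divides p!; set t = 1 + p!/k. Then xy^t z has p + (p!/k)·k = p + p! copies of a. Now the a-count is p+p! and (b-count)-3 = (p+p!+3)-3 = p+p!, so i ≠ j-3 fails. So xy^t z = a^{p+p!} b^{p+p!+3} ∉ L.
Contradiction. Therefore L is not regular.

a^{p+p!} b^{p+p!+3}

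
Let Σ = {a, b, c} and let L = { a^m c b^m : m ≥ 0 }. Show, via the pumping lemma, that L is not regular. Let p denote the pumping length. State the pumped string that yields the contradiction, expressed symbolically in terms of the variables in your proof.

Assume L is regular; let p be its pumping constant.
Take w = a^p c b^p ∈ L with |w| = 2p+1 ≥ p.
The pumping lemma gives a decomposition w = xyz where |xy| ≤ p and |y| ≥ 1.
Since the first p symbols of w are all a's and |xy| ≤ p, y lies entirely in the leading a-block: y = a^k for some k with 1 ≤ k ≤ p.
Pump with i = 2: xy^2z = a^{p+k} c b^p, which would require p+k = p. But k ≥ 1, so xy^2z ∉ L.
This is a contradiction; hence L is not regular.

a^{p+k} c b^p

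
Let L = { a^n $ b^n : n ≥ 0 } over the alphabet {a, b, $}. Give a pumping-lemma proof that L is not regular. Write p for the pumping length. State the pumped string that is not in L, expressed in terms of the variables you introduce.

a^{p+k} $ b^p

Assume L is regular; let p be its pumping constant.
Take w = a^p $ b^p ∈ L with |w| = 2p+1 ≥ p.
Write w = xyz as guaranteed by the lemma, with |xy| ≤ p and y is nonempty.
The first p characters of w are a's, so xy (and hence y) consists only of a's. Write y = a^k, 1 ≤ k ≤ p.
Pump with i = 2: xy^2z = a^{p+k} $ b^p, which would require p+k = p. But k ≥ 1, so xy^2z ∉ L.
This is a contradiction; hence L is not regular.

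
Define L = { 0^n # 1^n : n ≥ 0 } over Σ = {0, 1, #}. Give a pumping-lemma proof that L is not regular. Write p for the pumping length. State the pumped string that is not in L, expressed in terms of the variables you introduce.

0^{p+k} # 1^p

Toward a contradiction, assume L is regular with pumping length p.
Take w = 0^p # 1^p ∈ L with |w| = 2p+1 ≥ p.
Write w = xyz as guaranteed by the lemma, with |xy| ≤ p and |y| > 0.
The first p characters of w are 0's, so xy (and hence y) consists only of 0's. Write y = 0^k, 1 ≤ k ≤ p.
Pump with i = 2: xy^2z = 0^{p+k} # 1^p, which would require p+k = p. But k ≥ 1, so xy^2z ∉ L.
Contradiction. Therefore L is not regular.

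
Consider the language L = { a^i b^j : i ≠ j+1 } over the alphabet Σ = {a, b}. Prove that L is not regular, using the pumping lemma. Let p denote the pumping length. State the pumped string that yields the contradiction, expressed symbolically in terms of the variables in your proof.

Suppose for contradiction that L is regular, and let p be the pumping length.
Choose w = a^p b^{p+p!-1}. Since p ≠ (p+p!-1)+1 = p+p!, w ∈ L; and |w| ≥ p.
Write w = xyz as guaranteed by the lemma, with |xy| ≤ p and |y| ≥ 1.
The first p characters of w are a's, so xy (and hence y) consists only of a's. Write y = a^k, 1 ≤ k ≤ p.
Since 1 ≤ k ≤ p, k divides p!; set t = 1 + p!/k. Then xy^t z has p + (p!/k)·k = p + p! copies of a. Now the a-count is p+p! and (b-count)+1 = (p+p!-1)+1 = p+p!, so i ≠ j+1 fails. So xy^t z = a^{p+p!} b^{p+p!-1} ∉ L.
This is a contradiction; hence L is not regular.

a^{p+p!} b^{p+p!-1}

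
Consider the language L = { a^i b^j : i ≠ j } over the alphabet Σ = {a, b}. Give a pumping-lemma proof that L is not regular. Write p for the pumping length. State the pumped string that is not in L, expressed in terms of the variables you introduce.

Assume L is regular. Let p be the pumping length given by the pumping lemma.
Choose w = a^p b^{p+p!}. Since p ≠ p+p!, w ∈ L; and |w| ≥ p.
Write w = xyz as guaranteed by the lemma, with |xy| ≤ p and |y| > 0.
Because |xy| ≤ p and w begins with p copies of a, we have y = a^k with 1 ≤ k ≤ p.
Since 1 ≤ k ≤ p, k divides p!; set t = 1 + p!/k. Then xy^t z has p + (p!/k)·k = p + p! copies of a. Now the a-count equals the b-count, so i ≠ j fails. So xy^t z = a^{p+p!} b^{p+p!} ∉ L.
Contradiction. Therefore L is not regular.

a^{p+p!} b^{p+p!}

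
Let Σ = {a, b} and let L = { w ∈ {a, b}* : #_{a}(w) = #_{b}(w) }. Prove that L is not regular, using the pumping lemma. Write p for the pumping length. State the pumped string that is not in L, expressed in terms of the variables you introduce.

a^{p+k} b^p

Assume L is regular. Let p be the pumping length given by the pumping lemma.
Choose w = a^p b^p ∈ L with |w| = 2p ≥ p.
The pumping lemma gives a decomposition w = xyz where |xy| ≤ p and |y| > 0.
Because |xy| ≤ p and w begins with p copies of a, we have y = a^k with 1 ≤ k ≤ p.
Pump with i = 2: xy^2z = a^{p+k} b^p has p+k occurrences of a but only p of b. Since k ≥ 1 the counts differ, so xy^2z ∉ L.
Contradiction. Therefore L is not regular.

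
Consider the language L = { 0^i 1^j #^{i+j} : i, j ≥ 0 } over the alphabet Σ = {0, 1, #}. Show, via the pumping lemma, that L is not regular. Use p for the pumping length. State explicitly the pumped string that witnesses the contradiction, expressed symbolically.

0^{p+k} 1^p #^{2p}

Suppose for contradiction that L is regular, and let p be the pumping length.
Take w = 0^p 1^p #^{2p} ∈ L (with i=j=p, i+j=2p), |w| = 4p ≥ p.
By the pumping lemma, w = xyz with |xy| ≤ p and y is nonempty.
The first p characters of w are 0's, so xy (and hence y) consists only of 0's. Write y = 0^k, 1 ≤ k ≤ p.
Consider xy^2z = 0^{p+k} 1^p #^{2p}. Now the 0- and 1-counts sum to 2p+k, but the #-count is 2p ≠ 2p+k. So xy^2z ∉ L.
This is a contradiction; hence L is not regular.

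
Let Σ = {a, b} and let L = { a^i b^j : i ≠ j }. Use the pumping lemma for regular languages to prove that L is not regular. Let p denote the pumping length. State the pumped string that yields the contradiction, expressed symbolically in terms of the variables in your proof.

Suppose for contradiction that L is regular, and let p be the pumping length.
Choose w = a^p b^{p+p!}. Since p ≠ p+p!, w ∈ L; and |w| ≥ p.
By the pumping lemma, w = xyz with |xy| ≤ p and |y| > 0.
Since the first p symbols of w are all a's and |xy| ≤ p, y lies entirely in the leading a-block: y = a^k for some k with 1 ≤ k ≤ p.
Since 1 ≤ k ≤ p, k divides p!; set t = 1 + p!/k. Then xy^t z has p + (p!/k)·k = p + p! copies of a. Now the a-count equals the b-count, so i ≠ j fails. So xy^t z = a^{p+p!} b^{p+p!} ∉ L.
This is a contradiction; hence L is not regular.

a^{p+p!} b^{p+p!}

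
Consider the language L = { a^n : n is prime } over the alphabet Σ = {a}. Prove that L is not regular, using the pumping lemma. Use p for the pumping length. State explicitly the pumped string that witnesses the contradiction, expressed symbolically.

a^{q(1+k)}

Toward a contradiction, assume L is regular with pumping length p.
Let q be a prime with q ≥ p+2 (infinitely many primes exist), and take w = a^q ∈ L with |w| = q ≥ p.
Write w = xyz as guaranteed by the lemma, with |xy| ≤ p and y is nonempty.
Then y = a^k for some k with 1 ≤ k ≤ p.
Since 1 ≤ k ≤ p, |xz| = q-k. Pump with i = q+1: |xy^{q+1}z| = (q-k)+(q+1)k = q+qk = q(1+k), which is composite (both factors ≥ 2). So xy^{q+1}z = a^{q(1+k)} ∉ L.
Contradiction. Therefore L is not regular.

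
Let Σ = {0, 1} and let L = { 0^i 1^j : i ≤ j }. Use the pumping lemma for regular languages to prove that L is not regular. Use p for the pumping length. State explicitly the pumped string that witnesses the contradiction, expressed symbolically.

Assume L is regular; let p be its pumping constant.
Choose w = 0^p 1^p ∈ L, with |w| = 2p ≥ p.
The pumping lemma gives a decomposition w = xyz where |xy| ≤ p and y is nonempty.
Because |xy| ≤ p and w begins with p copies of 0, we have y = 0^k with 1 ≤ k ≤ p.
Consider xy^2z = 0^{p+k} 1^p. Since k ≥ 1, the 0-count p+k exceeds the 1-count p, so i ≤ j fails; thus xy^2z ∉ L.
Contradiction. Therefore L is not regular.

0^{p+k} 1^p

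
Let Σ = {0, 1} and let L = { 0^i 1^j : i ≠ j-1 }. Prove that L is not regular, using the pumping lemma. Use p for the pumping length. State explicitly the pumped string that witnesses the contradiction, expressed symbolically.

Toward a contradiction, assume L is regular with pumping length p.
Choose w = 0^p 1^{p+p!+1}. Since p ≠ (p+p!+1)-1 = p+p!, w ∈ L; and |w| ≥ p.
Write w = xyz as guaranteed by the lemma, with |xy| ≤ p and |y| ≥ 1.
Because |xy| ≤ p and w begins with p copies of 0, we have y = 0^k with 1 ≤ k ≤ p.
Since 1 ≤ k ≤ p, k divides p!; set t = 1 + p!/k. Then xy^t z has p + (p!/k)·k = p + p! copies of 0. Now the 0-count is p+p! and (1-count)-1 = (p+p!+1)-1 = p+p!, so i ≠ j-1 fails. So xy^t z = 0^{p+p!} 1^{p+p!+1} ∉ L.
Contradiction. Therefore L is not regular.

0^{p+p!} 1^{p+p!+1}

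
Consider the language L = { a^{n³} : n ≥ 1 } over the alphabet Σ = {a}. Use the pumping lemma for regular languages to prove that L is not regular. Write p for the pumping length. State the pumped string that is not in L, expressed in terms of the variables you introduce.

Suppose for contradiction that L is regular, and let p be the pumping length.
Take w = a^{p³} ∈ L with |w| = p³ ≥ p.
Write w = xyz as guaranteed by the lemma, with |xy| ≤ p and |y| ≥ 1.
Then y = a^k for some k with 1 ≤ k ≤ p.
Pump with i = 2: xy^2z = a^{p³+k}. Since 1 ≤ k ≤ p, p³ < p³+k ≤ p³+p < p³+3p²+3p+1 = (p+1)³, so p³+k is not a perfect cube. So xy^2z ∉ L.
Contradiction. Therefore L is not regular.

a^{p³+k}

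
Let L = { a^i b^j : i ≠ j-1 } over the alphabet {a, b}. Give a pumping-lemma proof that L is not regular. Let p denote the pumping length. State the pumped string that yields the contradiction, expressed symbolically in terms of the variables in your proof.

Suppose for contradiction that L is regular, and let p be the pumping length.
Choose w = a^p b^{p+p!+1}. Since p ≠ (p+p!+1)-1 = p+p!, w ∈ L; and |w| ≥ p.
The pumping lemma gives a decomposition w = xyz where |xy| ≤ p and y is nonempty.
The first p characters of w are a's, so xy (and hence y) consists only of a's. Write y = a^k, 1 ≤ k ≤ p.
Since 1 ≤ k ≤ p, k divides p!; set t = 1 + p!/k. Then xy^t z has p + (p!/k)·k = p + p! copies of a. Now the a-count is p+p! and (b-count)-1 = (p+p!+1)-1 = p+p!, so i ≠ j-1 fails. So xy^t z = a^{p+p!} b^{p+p!+1} ∉ L.
Contradiction. Therefore L is not regular.

a^{p+p!} b^{p+p!+1}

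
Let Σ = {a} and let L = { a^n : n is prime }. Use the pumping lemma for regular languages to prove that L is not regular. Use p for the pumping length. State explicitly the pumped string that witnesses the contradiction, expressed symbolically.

Suppose for contradiction that L is regular, and let p be the pumping length.
Let q be a prime with q ≥ p+2 (infinitely many primes exist), and take w = a^q ∈ L with |w| = q ≥ p.
The pumping lemma gives a decomposition w = xyz where |xy| ≤ p and y is nonempty.
Then y = a^k for some k with 1 ≤ k ≤ p.
Since 1 ≤ k ≤ p, |xz| = q-k. Pump with i = q+1: |xy^{q+1}z| = (q-k)+(q+1)k = q+qk = q(1+k), which is composite (both factors ≥ 2). So xy^{q+1}z = a^{q(1+k)} ∉ L.
This contradicts the pumping lemma, so L is not regular.

a^{q(1+k)}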